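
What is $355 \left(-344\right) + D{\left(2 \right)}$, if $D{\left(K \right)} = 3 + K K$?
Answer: $-122113$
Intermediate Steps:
$D{\left(K \right)} = 3 + K^{2}$
$355 \left(-344\right) + D{\left(2 \right)} = 355 \left(-344\right) + \left(3 + 2^{2}\right) = -122120 + \left(3 + 4\right) = -122120 + 7 = -122113$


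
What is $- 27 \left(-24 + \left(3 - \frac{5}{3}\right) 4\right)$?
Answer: $504$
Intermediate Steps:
$- 27 \left(-24 + \left(3 - \frac{5}{3}\right) 4\right) = - 27 \left(-24 + \frac{4}{3} \cdot 4\right) = - 27 \left(-24 + \frac{16}{3}\right) = \left(-27\right) \left(- \frac{56}{3}\right) = 504$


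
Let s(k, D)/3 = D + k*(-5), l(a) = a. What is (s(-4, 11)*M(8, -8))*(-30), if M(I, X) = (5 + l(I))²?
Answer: -471510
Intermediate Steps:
s(k, D) = -15*k + 3*D (s(k, D) = 3*(D + k*(-5)) = 3*(D - 5*k) = -15*k + 3*D)
M(I, X) = (5 + I)²
(s(-4, 11)*M(8, -8))*(-30) = ((-15*(-4) + 3*11)*(5 + 8)²)*(-30) = ((60 + 33)*13²)*(-30) = (93*169)*(-30) = 15717*(-30) = -471510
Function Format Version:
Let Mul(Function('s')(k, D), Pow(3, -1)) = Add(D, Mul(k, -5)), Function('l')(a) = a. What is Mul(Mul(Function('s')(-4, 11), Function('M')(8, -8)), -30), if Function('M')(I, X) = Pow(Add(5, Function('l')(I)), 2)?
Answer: -471510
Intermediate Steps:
Function('s')(k, D) = Add(Mul(-15, k), Mul(3, D)) (Function('s')(k, D) = Mul(3, Add(D, Mul(k, -5))) = Mul(3, Add(D, Mul(-5, k))) = Add(Mul(-15, k), Mul(3, D)))
Function('M')(I, X) = Pow(Add(5, I), 2)
Mul(Mul(Function('s')(-4, 11), Function('M')(8, -8)), -30) = Mul(Mul(Add(Mul(-15, -4), Mul(3, 11)), Pow(Add(5, 8), 2)), -30) = Mul(Mul(Add(60, 33), Pow(13, 2)), -30) = Mul(Mul(93, 169), -30) = Mul(15717, -30) = -471510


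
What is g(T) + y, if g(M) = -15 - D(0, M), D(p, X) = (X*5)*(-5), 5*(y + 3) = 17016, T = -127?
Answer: 1051/5 ≈ 210.20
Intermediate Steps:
y = 17001/5 (y = -3 + (1/5)*17016 = -3 + 17016/5 = 17001/5 ≈ 3400.2)
D(p, X) = -25*X (D(p, X) = (5*X)*(-5) = -25*X)
g(M) = -15 + 25*M (g(M) = -15 - (-25)*M = -15 + 25*M)
g(T) + y = (-15 + 25*(-127)) + 17001/5 = (-15 - 3175) + 17001/5 = -3190 + 17001/5 = 1051/5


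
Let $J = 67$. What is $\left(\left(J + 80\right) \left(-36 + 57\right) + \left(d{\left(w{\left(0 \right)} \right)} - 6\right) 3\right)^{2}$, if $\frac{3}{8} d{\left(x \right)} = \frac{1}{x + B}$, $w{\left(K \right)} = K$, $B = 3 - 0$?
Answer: $\frac{84916225}{9} \approx 9.4351 \cdot 10^{6}$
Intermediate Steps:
$B = 3$ ($B = 3 + 0 = 3$)
$d{\left(x \right)} = \frac{8}{3 \left(3 + x\right)}$ ($d{\left(x \right)} = \frac{8}{3 \left(x + 3\right)} = \frac{8}{3 \left(3 + x\right)}$)
$\left(\left(J + 80\right) \left(-36 + 57\right) + \left(d{\left(w{\left(0 \right)} \right)} - 6\right) 3\right)^{2} = \left(\left(67 + 80\right) \left(-36 + 57\right) + \left(\frac{8}{3 \left(3 + 0\right)} - 6\right) 3\right)^{2} = \left(147 \cdot 21 + \left(\frac{8}{3 \cdot 3} - 6\right) 3\right)^{2} = \left(3087 + \left(\frac{8}{3} \cdot \frac{1}{3} - 6\right) 3\right)^{2} = \left(3087 + \left(\frac{8}{9} - 6\right) 3\right)^{2} = \left(3087 - \frac{46}{3}\right)^{2} = \left(\frac{9215}{3}\right)^{2} = \frac{84916225}{9}$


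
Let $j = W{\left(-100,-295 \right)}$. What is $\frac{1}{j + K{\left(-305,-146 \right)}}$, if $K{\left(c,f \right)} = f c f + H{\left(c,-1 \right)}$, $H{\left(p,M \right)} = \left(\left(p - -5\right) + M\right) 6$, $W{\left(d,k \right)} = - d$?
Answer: $- \frac{1}{6503086} \approx -1.5377 \cdot 10^{-7}$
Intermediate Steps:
$H{\left(p,M \right)} = 30 + 6 M + 6 p$ ($H{\left(p,M \right)} = \left(\left(p + 5\right) + M\right) 6 = \left(\left(5 + p\right) + M\right) 6 = \left(5 + M + p\right) 6 = 30 + 6 M + 6 p$)
$K{\left(c,f \right)} = 24 + 6 c + c f^{2}$ ($K{\left(c,f \right)} = f c f + \left(30 + 6 \left(-1\right) + 6 c\right) = c f f + \left(30 - 6 + 6 c\right) = c f^{2} + \left(24 + 6 c\right) = 24 + 6 c + c f^{2}$)
$j = 100$ ($j = \left(-1\right) \left(-100\right) = 100$)
$\frac{1}{j + K{\left(-305,-146 \right)}} = \frac{1}{100 + \left(24 + 6 \left(-305\right) - 305 \left(-146\right)^{2}\right)} = \frac{1}{100 - 6503186} = \frac{1}{-6503086} = - \frac{1}{6503086}$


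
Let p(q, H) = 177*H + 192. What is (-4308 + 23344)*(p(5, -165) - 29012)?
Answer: -1104563900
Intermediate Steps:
p(q, H) = 192 + 177*H
(-4308 + 23344)*(p(5, -165) - 29012) = (-4308 + 23344)*((192 + 177*(-165)) - 29012) = 19036*((192 - 29205) - 29012) = 19036*(-29013 - 29012) = 19036*(-58025) = -1104563900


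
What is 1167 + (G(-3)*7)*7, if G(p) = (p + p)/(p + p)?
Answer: 1216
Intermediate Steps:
G(p) = 1 (G(p) = (2*p)/((2*p)) = (2*p)*(1/(2*p)) = 1)
1167 + (G(-3)*7)*7 = 1167 + (1*7)*7 = 1167 + 7*7 = 1167 + 49 = 1216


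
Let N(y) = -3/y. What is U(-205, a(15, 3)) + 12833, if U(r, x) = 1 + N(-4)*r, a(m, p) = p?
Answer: 50721/4 ≈ 12680.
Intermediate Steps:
U(r, x) = 1 + 3*r/4 (U(r, x) = 1 + (-3/(-4))*r = 1 + (-3*(-1/4))*r = 1 + 3*r/4)
U(-205, a(15, 3)) + 12833 = (1 + (3/4)*(-205)) + 12833 = (1 - 615/4) + 12833 = -611/4 + 12833 = 50721/4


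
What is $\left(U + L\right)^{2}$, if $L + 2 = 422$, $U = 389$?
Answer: $654481$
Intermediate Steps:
$L = 420$ ($L = -2 + 422 = 420$)
$\left(U + L\right)^{2} = \left(389 + 420\right)^{2} = 809^{2} = 654481$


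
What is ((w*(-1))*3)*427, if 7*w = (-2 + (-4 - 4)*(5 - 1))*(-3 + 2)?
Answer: -6222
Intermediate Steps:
w = 34/7 (w = ((-2 + (-4 - 4)*(5 - 1))*(-3 + 2))/7 = ((-2 - 8*4)*(-1))/7 = ((-2 - 32)*(-1))/7 = (-34*(-1))/7 = (⅐)*34 = 34/7 ≈ 4.8571)
((w*(-1))*3)*427 = (((34/7)*(-1))*3)*427 = -34/7*3*427 = -102/7*427 = -6222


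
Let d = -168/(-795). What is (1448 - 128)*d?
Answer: 14784/53 ≈ 278.94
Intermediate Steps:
d = 56/265 (d = -168*(-1/795) = 56/265 ≈ 0.21132)
(1448 - 128)*d = (1448 - 128)*(56/265) = 1320*(56/265) = 14784/53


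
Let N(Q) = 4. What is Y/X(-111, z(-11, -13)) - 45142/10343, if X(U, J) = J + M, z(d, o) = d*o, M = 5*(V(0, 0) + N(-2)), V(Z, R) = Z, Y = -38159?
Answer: -402036683/1685909 ≈ -238.47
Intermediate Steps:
M = 20 (M = 5*(0 + 4) = 5*4 = 20)
X(U, J) = 20 + J (X(U, J) = J + 20 = 20 + J)
Y/X(-111, z(-11, -13)) - 45142/10343 = -38159/(20 - 11*(-13)) - 45142/10343 = -38159/(20 + 143) - 45142*1/10343 = -38159/163 - 45142/10343 = -402036683/1685909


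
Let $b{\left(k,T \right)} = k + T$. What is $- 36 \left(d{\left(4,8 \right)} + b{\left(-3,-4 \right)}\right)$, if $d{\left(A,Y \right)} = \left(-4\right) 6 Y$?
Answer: $7164$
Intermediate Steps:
$b{\left(k,T \right)} = T + k$
$d{\left(A,Y \right)} = - 24 Y$
$- 36 \left(d{\left(4,8 \right)} + b{\left(-3,-4 \right)}\right) = - 36 \left(\left(-24\right) 8 - 7\right) = - 36 \left(-192 - 7\right) = \left(-36\right) \left(-199\right) = 7164$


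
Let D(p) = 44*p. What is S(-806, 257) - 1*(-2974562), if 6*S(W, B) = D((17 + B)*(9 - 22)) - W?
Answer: 2948575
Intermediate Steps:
S(W, B) = -4862/3 - 286*B/3 - W/6 (S(W, B) = (44*((17 + B)*(9 - 22)) - W)/6 = (44*((17 + B)*(-13)) - W)/6 = (44*(-221 - 13*B) - W)/6 = ((-9724 - 572*B) - W)/6 = (-9724 - W - 572*B)/6 = -4862/3 - 286*B/3 - W/6)
S(-806, 257) - 1*(-2974562) = (-4862/3 - 286/3*257 - ⅙*(-806)) - 1*(-2974562) = (-4862/3 - 73502/3 + 403/3) + 2974562 = -25987 + 2974562 = 2948575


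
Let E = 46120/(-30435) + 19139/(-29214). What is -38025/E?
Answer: 2253939708150/128656343 ≈ 17519.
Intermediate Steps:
E = -128656343/59275206 (E = 46120*(-1/30435) + 19139*(-1/29214) = -9224/6087 - 19139/29214 = -128656343/59275206 ≈ -2.1705)
-38025/E = -38025/(-128656343/59275206) = -38025*(-59275206/128656343) = 2253939708150/128656343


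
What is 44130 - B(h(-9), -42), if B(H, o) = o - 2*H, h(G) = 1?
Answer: 44174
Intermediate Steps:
44130 - B(h(-9), -42) = 44130 - (-42 - 2*1) = 44130 - (-42 - 2) = 44130 - 1*(-44) = 44130 + 44 = 44174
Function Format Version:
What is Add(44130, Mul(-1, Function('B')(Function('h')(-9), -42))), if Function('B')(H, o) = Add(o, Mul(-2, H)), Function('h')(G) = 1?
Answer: 44174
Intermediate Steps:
Add(44130, Mul(-1, Function('B')(Function('h')(-9), -42))) = Add(44130, Mul(-1, Add(-42, Mul(-2, 1)))) = Add(44130, Mul(-1, Add(-42, -2))) = Add(44130, Mul(-1, -44)) = Add(44130, 44) = 44174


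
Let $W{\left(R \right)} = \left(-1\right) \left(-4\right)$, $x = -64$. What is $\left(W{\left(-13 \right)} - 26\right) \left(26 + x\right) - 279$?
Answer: $557$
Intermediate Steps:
$W{\left(R \right)} = 4$
$\left(W{\left(-13 \right)} - 26\right) \left(26 + x\right) - 279 = \left(4 - 26\right) \left(26 - 64\right) - 279 = \left(-22\right) \left(-38\right) - 279 = 836 - 279 = 557$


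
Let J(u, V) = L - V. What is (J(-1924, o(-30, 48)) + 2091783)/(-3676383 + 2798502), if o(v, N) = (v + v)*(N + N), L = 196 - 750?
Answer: -2096989/877881 ≈ -2.3887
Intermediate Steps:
L = -554
o(v, N) = 4*N*v (o(v, N) = (2*v)*(2*N) = 4*N*v)
J(u, V) = -554 - V
(J(-1924, o(-30, 48)) + 2091783)/(-3676383 + 2798502) = ((-554 - 4*48*(-30)) + 2091783)/(-3676383 + 2798502) = ((-554 - 1*(-5760)) + 2091783)/(-877881) = ((-554 + 5760) + 2091783)*(-1/877881) = (5206 + 2091783)*(-1/877881) = 2096989*(-1/877881) = -2096989/877881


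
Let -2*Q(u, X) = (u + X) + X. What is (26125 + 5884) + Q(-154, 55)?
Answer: 32031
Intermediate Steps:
Q(u, X) = -X - u/2 (Q(u, X) = -((u + X) + X)/2 = -((X + u) + X)/2 = -(u + 2*X)/2 = -X - u/2)
(26125 + 5884) + Q(-154, 55) = (26125 + 5884) + (-1*55 - 1/2*(-154)) = 32009 + (-55 + 77) = 32009 + 22 = 32031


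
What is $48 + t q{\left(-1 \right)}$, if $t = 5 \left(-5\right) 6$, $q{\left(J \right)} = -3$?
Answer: $498$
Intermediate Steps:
$t = -150$ ($t = \left(-25\right) 6 = -150$)
$48 + t q{\left(-1 \right)} = 48 - -450 = 48 + 450 = 498$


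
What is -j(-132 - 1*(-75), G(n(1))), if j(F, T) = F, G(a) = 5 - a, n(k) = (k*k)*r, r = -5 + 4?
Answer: 57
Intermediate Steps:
r = -1
n(k) = -k² (n(k) = (k*k)*(-1) = k²*(-1) = -k²)
-j(-132 - 1*(-75), G(n(1))) = -(-132 - 1*(-75)) = -(-132 + 75) = -1*(-57) = 57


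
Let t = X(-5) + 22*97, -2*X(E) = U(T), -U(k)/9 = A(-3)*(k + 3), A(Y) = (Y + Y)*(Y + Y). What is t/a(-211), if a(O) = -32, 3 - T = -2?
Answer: -1715/16 ≈ -107.19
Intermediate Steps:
T = 5 (T = 3 - 1*(-2) = 3 + 2 = 5)
A(Y) = 4*Y² (A(Y) = (2*Y)*(2*Y) = 4*Y²)
U(k) = -972 - 324*k (U(k) = -9*4*(-3)²*(k + 3) = -9*4*9*(3 + k) = -324*(3 + k) = -9*(108 + 36*k) = -972 - 324*k)
X(E) = 1296 (X(E) = -(-972 - 324*5)/2 = -(-972 - 1620)/2 = -½*(-2592) = 1296)
t = 3430 (t = 1296 + 22*97 = 1296 + 2134 = 3430)
t/a(-211) = 3430/(-32) = 3430*(-1/32) = -1715/16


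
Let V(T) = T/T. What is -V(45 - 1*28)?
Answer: -1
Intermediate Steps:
V(T) = 1
-V(45 - 1*28) = -1*1 = -1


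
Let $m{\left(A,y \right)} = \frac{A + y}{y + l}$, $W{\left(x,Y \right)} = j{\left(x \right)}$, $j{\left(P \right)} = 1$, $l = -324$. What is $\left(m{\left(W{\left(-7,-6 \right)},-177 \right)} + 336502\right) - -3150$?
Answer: $\frac{170165828}{501} \approx 3.3965 \cdot 10^{5}$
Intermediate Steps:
$W{\left(x,Y \right)} = 1$
$m{\left(A,y \right)} = \frac{A + y}{-324 + y}$ ($m{\left(A,y \right)} = \frac{A + y}{y - 324} = \frac{A + y}{-324 + y}$)
$\left(m{\left(W{\left(-7,-6 \right)},-177 \right)} + 336502\right) - -3150 = \left(\frac{1 - 177}{-324 - 177} + 336502\right) - -3150 = \left(\frac{1}{-501} \left(-176\right) + 336502\right) + 3150 = \left(\left(- \frac{1}{501}\right) \left(-176\right) + 336502\right) + 3150 = \left(\frac{176}{501} + 336502\right) + 3150 = \frac{168587678}{501} + 3150 = \frac{170165828}{501}$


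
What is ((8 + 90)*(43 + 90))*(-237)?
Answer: -3089058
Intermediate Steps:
((8 + 90)*(43 + 90))*(-237) = (98*133)*(-237) = 13034*(-237) = -3089058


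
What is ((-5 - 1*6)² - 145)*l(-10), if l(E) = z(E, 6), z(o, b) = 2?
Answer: -48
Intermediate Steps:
l(E) = 2
((-5 - 1*6)² - 145)*l(-10) = ((-5 - 1*6)² - 145)*2 = ((-5 - 6)² - 145)*2 = ((-11)² - 145)*2 = (121 - 145)*2 = -24*2 = -48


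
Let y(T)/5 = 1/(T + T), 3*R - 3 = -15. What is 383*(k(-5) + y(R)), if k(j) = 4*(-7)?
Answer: -87707/8 ≈ -10963.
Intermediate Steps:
R = -4 (R = 1 + (⅓)*(-15) = 1 - 5 = -4)
y(T) = 5/(2*T) (y(T) = 5/(T + T) = 5/((2*T)) = 5*(1/(2*T)) = 5/(2*T))
k(j) = -28
383*(k(-5) + y(R)) = 383*(-28 + (5/2)/(-4)) = 383*(-28 + (5/2)*(-¼)) = 383*(-28 - 5/8) = 383*(-229/8) = -87707/8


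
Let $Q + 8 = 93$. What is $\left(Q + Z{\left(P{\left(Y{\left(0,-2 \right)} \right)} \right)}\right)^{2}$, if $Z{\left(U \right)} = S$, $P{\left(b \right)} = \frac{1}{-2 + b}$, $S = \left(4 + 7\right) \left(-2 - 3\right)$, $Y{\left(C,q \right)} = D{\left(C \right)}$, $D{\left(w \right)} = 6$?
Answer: $900$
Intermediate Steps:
$Y{\left(C,q \right)} = 6$
$S = -55$ ($S = 11 \left(-5\right) = -55$)
$Q = 85$ ($Q = -8 + 93 = 85$)
$Z{\left(U \right)} = -55$
$\left(Q + Z{\left(P{\left(Y{\left(0,-2 \right)} \right)} \right)}\right)^{2} = \left(85 - 55\right)^{2} = 30^{2} = 900$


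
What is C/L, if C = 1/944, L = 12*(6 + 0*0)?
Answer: 1/67968 ≈ 1.4713e-5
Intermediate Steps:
L = 72 (L = 12*(6 + 0) = 12*6 = 72)
C = 1/944 ≈ 0.0010593
C/L = (1/944)/72 = (1/944)*(1/72) = 1/67968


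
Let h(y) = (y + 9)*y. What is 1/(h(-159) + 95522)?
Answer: 1/119372 ≈ 8.3772e-6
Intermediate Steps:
h(y) = y*(9 + y) (h(y) = (9 + y)*y = y*(9 + y))
1/(h(-159) + 95522) = 1/(-159*(9 - 159) + 95522) = 1/(-159*(-150) + 95522) = 1/(23850 + 95522) = 1/119372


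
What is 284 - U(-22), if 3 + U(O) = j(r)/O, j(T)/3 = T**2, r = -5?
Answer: 6389/22 ≈ 290.41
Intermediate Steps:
j(T) = 3*T**2
U(O) = -3 + 75/O (U(O) = -3 + (3*(-5)**2)/O = -3 + (3*25)/O = -3 + 75/O)
284 - U(-22) = 284 - (-3 + 75/(-22)) = 284 - (-3 + 75*(-1/22)) = 284 - (-3 - 75/22) = 284 - 1*(-141/22) = 284 + 141/22 = 6389/22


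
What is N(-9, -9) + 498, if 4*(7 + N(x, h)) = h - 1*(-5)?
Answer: 490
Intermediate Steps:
N(x, h) = -23/4 + h/4 (N(x, h) = -7 + (h - 1*(-5))/4 = -7 + (h + 5)/4 = -7 + (5 + h)/4 = -7 + (5/4 + h/4) = -23/4 + h/4)
N(-9, -9) + 498 = (-23/4 + (¼)*(-9)) + 498 = (-23/4 - 9/4) + 498 = -8 + 498 = 490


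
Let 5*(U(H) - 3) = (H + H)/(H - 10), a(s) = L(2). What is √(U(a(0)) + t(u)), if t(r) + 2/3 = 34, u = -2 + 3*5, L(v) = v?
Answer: √32610/30 ≈ 6.0194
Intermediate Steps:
a(s) = 2
u = 13 (u = -2 + 15 = 13)
U(H) = 3 + 2*H/(5*(-10 + H)) (U(H) = 3 + ((H + H)/(H - 10))/5 = 3 + ((2*H)/(-10 + H))/5 = 3 + (2*H/(-10 + H))/5 = 3 + 2*H/(5*(-10 + H)))
t(r) = 100/3 (t(r) = -⅔ + 34 = 100/3)
√(U(a(0)) + t(u)) = √((-150 + 17*2)/(5*(-10 + 2)) + 100/3) = √((⅕)*(-150 + 34)/(-8) + 100/3) = √((⅕)*(-⅛)*(-116) + 100/3) = √(29/10 + 100/3) = √(1087/30) = √32610/30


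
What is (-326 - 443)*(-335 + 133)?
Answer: 155338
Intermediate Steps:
(-326 - 443)*(-335 + 133) = -769*(-202) = 155338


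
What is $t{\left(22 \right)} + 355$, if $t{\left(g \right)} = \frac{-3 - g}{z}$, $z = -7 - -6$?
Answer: $380$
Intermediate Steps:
$z = -1$ ($z = -7 + 6 = -1$)
$t{\left(g \right)} = 3 + g$ ($t{\left(g \right)} = \frac{-3 - g}{-1} = \left(-3 - g\right) \left(-1\right) = 3 + g$)
$t{\left(22 \right)} + 355 = \left(3 + 22\right) + 355 = 25 + 355 = 380$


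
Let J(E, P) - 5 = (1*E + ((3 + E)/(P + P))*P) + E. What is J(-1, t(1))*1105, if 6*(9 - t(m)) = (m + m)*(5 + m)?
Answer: 4420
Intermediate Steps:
t(m) = 9 - m*(5 + m)/3 (t(m) = 9 - (m + m)*(5 + m)/6 = 9 - 2*m*(5 + m)/6 = 9 - m*(5 + m)/3)
J(E, P) = 13/2 + 5*E/2 (J(E, P) = 5 + ((1*E + ((3 + E)/(P + P))*P) + E) = 5 + ((E + ((3 + E)/((2*P)))*P) + E) = 5 + ((E + ((3 + E)*(1/(2*P)))*P) + E) = 5 + ((E + ((3 + E)/(2*P))*P) + E) = 5 + ((E + (3/2 + E/2)) + E) = 5 + ((3/2 + 3*E/2) + E) = 5 + (3/2 + 5*E/2) = 13/2 + 5*E/2)
J(-1, t(1))*1105 = (13/2 + (5/2)*(-1))*1105 = (13/2 - 5/2)*1105 = 4*1105 = 4420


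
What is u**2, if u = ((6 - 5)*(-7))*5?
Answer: 1225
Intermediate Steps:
u = -35 (u = (1*(-7))*5 = -7*5 = -35)
u**2 = (-35)**2 = 1225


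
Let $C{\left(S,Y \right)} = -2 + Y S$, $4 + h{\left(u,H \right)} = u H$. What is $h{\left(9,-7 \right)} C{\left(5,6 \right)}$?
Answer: $-1876$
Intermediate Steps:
$h{\left(u,H \right)} = -4 + H u$ ($h{\left(u,H \right)} = -4 + u H = -4 + H u$)
$C{\left(S,Y \right)} = -2 + S Y$
$h{\left(9,-7 \right)} C{\left(5,6 \right)} = \left(-4 - 63\right) \left(-2 + 5 \cdot 6\right) = \left(-4 - 63\right) \left(-2 + 30\right) = \left(-67\right) 28 = -1876$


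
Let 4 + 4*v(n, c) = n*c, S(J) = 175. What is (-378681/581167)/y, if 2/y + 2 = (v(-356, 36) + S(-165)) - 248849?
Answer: 95382548961/1162334 ≈ 82061.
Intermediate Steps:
v(n, c) = -1 + c*n/4 (v(n, c) = -1 + (n*c)/4 = -1 + (c*n)/4 = -1 + c*n/4)
y = -2/251881 (y = 2/(-2 + (((-1 + (¼)*36*(-356)) + 175) - 248849)) = 2/(-2 + (((-1 - 3204) + 175) - 248849)) = 2/(-2 + ((-3205 + 175) - 248849)) = 2/(-2 + (-3030 - 248849)) = 2/(-2 - 251879) = 2/(-251881) = 2*(-1/251881) = -2/251881 ≈ -7.9403e-6)
(-378681/581167)/y = (-378681/581167)/(-2/251881) = -378681*1/581167*(-251881/2) = -378681/581167*(-251881/2) = 95382548961/1162334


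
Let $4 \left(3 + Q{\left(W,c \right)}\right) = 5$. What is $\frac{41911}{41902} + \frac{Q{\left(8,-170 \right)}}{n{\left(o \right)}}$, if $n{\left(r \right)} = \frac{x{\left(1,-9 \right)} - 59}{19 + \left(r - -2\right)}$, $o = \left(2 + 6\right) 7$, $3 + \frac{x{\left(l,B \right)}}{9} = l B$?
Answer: $\frac{25290863}{13995268} \approx 1.8071$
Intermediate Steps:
$Q{\left(W,c \right)} = - \frac{7}{4}$ ($Q{\left(W,c \right)} = -3 + \frac{1}{4} \cdot 5 = -3 + \frac{5}{4} = - \frac{7}{4}$)
$x{\left(l,B \right)} = -27 + 9 B l$ ($x{\left(l,B \right)} = -27 + 9 l B = -27 + 9 B l$)
$o = 56$ ($o = 8 \cdot 7 = 56$)
$n{\left(r \right)} = - \frac{167}{21 + r}$ ($n{\left(r \right)} = \frac{\left(-27 + 9 \left(-9\right) 1\right) - 59}{19 + \left(r - -2\right)} = \frac{\left(-27 - 81\right) - 59}{19 + \left(r + 2\right)} = \frac{-108 - 59}{19 + \left(2 + r\right)} = - \frac{167}{21 + r}$)
$\frac{41911}{41902} + \frac{Q{\left(8,-170 \right)}}{n{\left(o \right)}} = \frac{41911}{41902} - \frac{7}{4 \left(- \frac{167}{21 + 56}\right)} = 41911 \cdot \frac{1}{41902} - \frac{7}{4 \left(- \frac{167}{77}\right)} = \frac{41911}{41902} - \frac{7}{4 \left(\left(-167\right) \frac{1}{77}\right)} = \frac{41911}{41902} - \frac{7}{4 \left(- \frac{167}{77}\right)} = \frac{41911}{41902} - - \frac{539}{668} = \frac{41911}{41902} + \frac{539}{668} = \frac{25290863}{13995268}$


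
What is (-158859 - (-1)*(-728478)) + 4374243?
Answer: 3486906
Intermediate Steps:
(-158859 - (-1)*(-728478)) + 4374243 = (-158859 - 1*728478) + 4374243 = (-158859 - 728478) + 4374243 = -887337 + 4374243 = 3486906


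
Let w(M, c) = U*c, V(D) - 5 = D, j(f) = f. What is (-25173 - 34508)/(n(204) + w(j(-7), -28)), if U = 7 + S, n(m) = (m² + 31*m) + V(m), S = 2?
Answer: -59681/47897 ≈ -1.2460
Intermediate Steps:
V(D) = 5 + D
n(m) = 5 + m² + 32*m (n(m) = (m² + 31*m) + (5 + m) = 5 + m² + 32*m)
U = 9 (U = 7 + 2 = 9)
w(M, c) = 9*c
(-25173 - 34508)/(n(204) + w(j(-7), -28)) = (-25173 - 34508)/((5 + 204² + 32*204) + 9*(-28)) = -59681/((5 + 41616 + 6528) - 252) = -59681/(48149 - 252) = -59681/47897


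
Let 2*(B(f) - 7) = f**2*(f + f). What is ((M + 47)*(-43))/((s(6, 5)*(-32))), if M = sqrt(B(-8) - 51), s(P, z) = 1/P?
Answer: 6063/16 + 129*I*sqrt(139)/8 ≈ 378.94 + 190.11*I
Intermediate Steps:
B(f) = 7 + f**3 (B(f) = 7 + (f**2*(f + f))/2 = 7 + (f**2*(2*f))/2 = 7 + (2*f**3)/2 = 7 + f**3)
M = 2*I*sqrt(139) (M = sqrt((7 + (-8)**3) - 51) = sqrt((7 - 512) - 51) = sqrt(-505 - 51) = sqrt(-556) = 2*I*sqrt(139) ≈ 23.58*I)
((M + 47)*(-43))/((s(6, 5)*(-32))) = ((2*I*sqrt(139) + 47)*(-43))/((-32/6)) = ((47 + 2*I*sqrt(139))*(-43))/(((1/6)*(-32))) = (-2021 - 86*I*sqrt(139))/(-16/3) = (-2021 - 86*I*sqrt(139))*(-3/16) = 6063/16 + 129*I*sqrt(139)/8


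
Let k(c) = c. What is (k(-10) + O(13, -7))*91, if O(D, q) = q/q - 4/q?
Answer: -767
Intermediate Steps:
O(D, q) = 1 - 4/q
(k(-10) + O(13, -7))*91 = (-10 + (-4 - 7)/(-7))*91 = (-10 - ⅐*(-11))*91 = (-10 + 11/7)*91 = -59/7*91 = -767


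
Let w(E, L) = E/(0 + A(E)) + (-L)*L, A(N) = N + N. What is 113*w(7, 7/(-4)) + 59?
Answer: -3689/16 ≈ -230.56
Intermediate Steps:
A(N) = 2*N
w(E, L) = ½ - L² (w(E, L) = E/(0 + 2*E) + (-L)*L = E/((2*E)) - L² = (1/(2*E))*E - L² = ½ - L²)
113*w(7, 7/(-4)) + 59 = 113*(½ - (7/(-4))²) + 59 = 113*(½ - (7*(-¼))²) + 59 = 113*(½ - (-7/4)²) + 59 = 113*(½ - 1*49/16) + 59 = 113*(½ - 49/16) + 59 = 113*(-41/16) + 59 = -4633/16 + 59 = -3689/16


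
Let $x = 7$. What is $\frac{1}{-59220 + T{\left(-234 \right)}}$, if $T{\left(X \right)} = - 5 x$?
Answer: $- \frac{1}{59255} \approx -1.6876 \cdot 10^{-5}$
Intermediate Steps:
$T{\left(X \right)} = -35$ ($T{\left(X \right)} = \left(-5\right) 7 = -35$)
$\frac{1}{-59220 + T{\left(-234 \right)}} = \frac{1}{-59220 - 35} = \frac{1}{-59255} = - \frac{1}{59255}$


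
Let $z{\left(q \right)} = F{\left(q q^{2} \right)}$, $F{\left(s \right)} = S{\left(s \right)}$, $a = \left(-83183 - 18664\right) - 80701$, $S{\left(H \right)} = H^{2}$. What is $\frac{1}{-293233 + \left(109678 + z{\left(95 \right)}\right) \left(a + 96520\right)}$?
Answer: $- \frac{1}{63238494602359717} \approx -1.5813 \cdot 10^{-17}$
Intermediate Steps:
$a = -182548$ ($a = -101847 - 80701 = -182548$)
$F{\left(s \right)} = s^{2}$
$z{\left(q \right)} = q^{6}$ ($z{\left(q \right)} = \left(q q^{2}\right)^{2} = \left(q^{3}\right)^{2} = q^{6}$)
$\frac{1}{-293233 + \left(109678 + z{\left(95 \right)}\right) \left(a + 96520\right)} = \frac{1}{-293233 + \left(109678 + 95^{6}\right) \left(-182548 + 96520\right)} = \frac{1}{-293233 + \left(109678 + 735091890625\right) \left(-86028\right)} = \frac{1}{-293233 + 735092000303 \left(-86028\right)} = \frac{1}{-293233 - 63238494602066484} = \frac{1}{-63238494602359717} = - \frac{1}{63238494602359717}$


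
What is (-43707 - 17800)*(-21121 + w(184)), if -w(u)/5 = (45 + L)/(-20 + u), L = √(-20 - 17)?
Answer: 213064491983/164 + 307535*I*√37/164 ≈ 1.2992e+9 + 11406.0*I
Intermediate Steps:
L = I*√37 (L = √(-37) = I*√37 ≈ 6.0828*I)
w(u) = -5*(45 + I*√37)/(-20 + u)
(-43707 - 17800)*(-21121 + w(184)) = (-43707 - 17800)*(-21121 + 5*(-45 - I*√37)/(-20 + 184)) = -61507*(-21121 + 5*(-45 - I*√37)/164) = -61507*(-21121 + 5*(1/164)*(-45 - I*√37)) = -61507*(-21121 + (-225/164 - 5*I*√37/164)) = -61507*(-3464069/164 - 5*I*√37/164) = 213064491983/164 + 307535*I*√37/164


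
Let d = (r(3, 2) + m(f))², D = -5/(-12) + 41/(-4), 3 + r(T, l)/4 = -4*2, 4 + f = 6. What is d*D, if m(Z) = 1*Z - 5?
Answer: -130331/6 ≈ -21722.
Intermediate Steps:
f = 2 (f = -4 + 6 = 2)
m(Z) = -5 + Z (m(Z) = Z - 5 = -5 + Z)
r(T, l) = -44 (r(T, l) = -12 + 4*(-4*2) = -12 + 4*(-8) = -12 - 32 = -44)
D = -59/6 (D = -5*(-1/12) + 41*(-¼) = 5/12 - 41/4 = -59/6 ≈ -9.8333)
d = 2209 (d = (-44 + (-5 + 2))² = (-44 - 3)² = (-47)² = 2209)
d*D = 2209*(-59/6) = -130331/6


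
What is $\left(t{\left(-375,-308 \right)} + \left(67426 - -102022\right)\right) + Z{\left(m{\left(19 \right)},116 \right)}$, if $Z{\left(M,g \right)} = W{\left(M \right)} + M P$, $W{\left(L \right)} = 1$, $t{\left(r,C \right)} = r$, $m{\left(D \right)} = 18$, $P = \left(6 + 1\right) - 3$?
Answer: $169146$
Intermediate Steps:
$P = 4$ ($P = 7 - 3 = 4$)
$Z{\left(M,g \right)} = 1 + 4 M$ ($Z{\left(M,g \right)} = 1 + M 4 = 1 + 4 M$)
$\left(t{\left(-375,-308 \right)} + \left(67426 - -102022\right)\right) + Z{\left(m{\left(19 \right)},116 \right)} = \left(-375 + \left(67426 - -102022\right)\right) + \left(1 + 4 \cdot 18\right) = \left(-375 + \left(67426 + 102022\right)\right) + \left(1 + 72\right) = \left(-375 + 169448\right) + 73 = 169073 + 73 = 169146$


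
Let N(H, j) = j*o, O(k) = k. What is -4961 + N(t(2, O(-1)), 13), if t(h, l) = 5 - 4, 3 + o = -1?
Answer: -5013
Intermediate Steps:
o = -4 (o = -3 - 1 = -4)
t(h, l) = 1
N(H, j) = -4*j (N(H, j) = j*(-4) = -4*j)
-4961 + N(t(2, O(-1)), 13) = -4961 - 4*13 = -4961 - 52 = -5013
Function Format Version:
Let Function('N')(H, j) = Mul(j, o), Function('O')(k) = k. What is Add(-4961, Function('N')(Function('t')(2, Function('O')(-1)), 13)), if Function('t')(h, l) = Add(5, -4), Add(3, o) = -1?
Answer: -5013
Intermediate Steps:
o = -4 (o = Add(-3, -1) = -4)
Function('t')(h, l) = 1
Function('N')(H, j) = Mul(-4, j) (Function('N')(H, j) = Mul(j, -4) = Mul(-4, j))
Add(-4961, Function('N')(Function('t')(2, Function('O')(-1)), 13)) = Add(-4961, Mul(-4, 13)) = Add(-4961, -52) = -5013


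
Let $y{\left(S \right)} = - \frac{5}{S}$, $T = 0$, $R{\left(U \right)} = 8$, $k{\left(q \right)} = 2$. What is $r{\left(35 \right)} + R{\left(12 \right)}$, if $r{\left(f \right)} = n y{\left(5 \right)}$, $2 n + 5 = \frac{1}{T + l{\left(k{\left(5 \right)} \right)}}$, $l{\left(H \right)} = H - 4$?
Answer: $\frac{43}{4} \approx 10.75$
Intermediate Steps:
$l{\left(H \right)} = -4 + H$
$n = - \frac{11}{4}$ ($n = - \frac{5}{2} + \frac{1}{2 \left(0 + \left(-4 + 2\right)\right)} = - \frac{5}{2} + \frac{1}{2 \left(0 - 2\right)} = - \frac{5}{2} + \frac{1}{2 \left(-2\right)} = - \frac{5}{2} + \frac{1}{2} \left(- \frac{1}{2}\right) = - \frac{5}{2} - \frac{1}{4} = - \frac{11}{4} \approx -2.75$)
$r{\left(f \right)} = \frac{11}{4}$ ($r{\left(f \right)} = - \frac{11 \left(- \frac{5}{5}\right)}{4} = - \frac{11 \left(\left(-5\right) \frac{1}{5}\right)}{4} = \left(- \frac{11}{4}\right) \left(-1\right) = \frac{11}{4}$)
$r{\left(35 \right)} + R{\left(12 \right)} = \frac{11}{4} + 8 = \frac{43}{4}$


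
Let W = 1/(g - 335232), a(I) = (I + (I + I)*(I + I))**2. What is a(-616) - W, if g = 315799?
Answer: 44733213599925313/19433 ≈ 2.3019e+12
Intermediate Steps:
a(I) = (I + 4*I**2)**2 (a(I) = (I + (2*I)*(2*I))**2 = (I + 4*I**2)**2)
W = -1/19433 (W = 1/(315799 - 335232) = 1/(-19433) = -1/19433 ≈ -5.1459e-5)
a(-616) - W = (-616)**2*(1 + 4*(-616))**2 - 1*(-1/19433) = 379456*(1 - 2464)**2 + 1/19433 = 379456*(-2463)**2 + 1/19433 = 379456*6066369 + 1/19433 = 2301920115264 + 1/19433 = 44733213599925313/19433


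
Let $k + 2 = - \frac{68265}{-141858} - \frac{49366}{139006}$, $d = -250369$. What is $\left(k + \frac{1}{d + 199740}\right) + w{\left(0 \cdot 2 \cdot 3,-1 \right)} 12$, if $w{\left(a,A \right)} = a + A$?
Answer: $- \frac{20797548698593}{1499037506862} \approx -13.874$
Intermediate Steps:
$k = - \frac{55483399}{29608278}$ ($k = -2 - \left(- \frac{205}{426} + \frac{24683}{69503}\right) = -2 - - \frac{3733157}{29608278} = -2 + \left(\frac{205}{426} - \frac{24683}{69503}\right) = -2 + \frac{3733157}{29608278} = - \frac{55483399}{29608278} \approx -1.8739$)
$w{\left(a,A \right)} = A + a$
$\left(k + \frac{1}{d + 199740}\right) + w{\left(0 \cdot 2 \cdot 3,-1 \right)} 12 = \left(- \frac{55483399}{29608278} + \frac{1}{-250369 + 199740}\right) + \left(-1 + 0 \cdot 2 \cdot 3\right) 12 = \left(- \frac{55483399}{29608278} + \frac{1}{-50629}\right) + \left(-1 + 0 \cdot 3\right) 12 = \left(- \frac{55483399}{29608278} - \frac{1}{50629}\right) + \left(-1 + 0\right) 12 = - \frac{2809098616249}{1499037506862} - 12 = - \frac{20797548698593}{1499037506862}$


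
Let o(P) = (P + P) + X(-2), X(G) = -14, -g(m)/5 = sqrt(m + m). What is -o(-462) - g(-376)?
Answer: 938 + 20*I*sqrt(47) ≈ 938.0 + 137.11*I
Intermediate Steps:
g(m) = -5*sqrt(2)*sqrt(m) (g(m) = -5*sqrt(m + m) = -5*sqrt(2)*sqrt(m))
o(P) = -14 + 2*P (o(P) = (P + P) - 14 = 2*P - 14 = -14 + 2*P)
-o(-462) - g(-376) = -(-14 + 2*(-462)) - (-5)*sqrt(2)*sqrt(-376) = -(-14 - 924) - (-5)*sqrt(2)*2*I*sqrt(94) = -1*(-938) - (-20)*I*sqrt(47) = 938 + 20*I*sqrt(47)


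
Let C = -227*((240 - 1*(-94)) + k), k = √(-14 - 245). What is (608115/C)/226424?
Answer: -20311041/574709510012 + 121623*I*√259/1149419020024 ≈ -3.5341e-5 + 1.7029e-6*I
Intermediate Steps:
k = I*√259 (k = √(-259) = I*√259 ≈ 16.093*I)
C = -75818 - 227*I*√259 (C = -227*((240 - 1*(-94)) + I*√259) = -227*((240 + 94) + I*√259) = -227*(334 + I*√259) = -75818 - 227*I*√259 ≈ -75818.0 - 3653.2*I)
(608115/C)/226424 = (608115/(-75818 - 227*I*√259))/226424 = (608115/(-75818 - 227*I*√259))*(1/226424) = 608115/(226424*(-75818 - 227*I*√259))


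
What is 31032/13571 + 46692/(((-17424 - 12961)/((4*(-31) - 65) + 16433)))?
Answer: -10292183544888/412354835 ≈ -24960.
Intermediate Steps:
31032/13571 + 46692/(((-17424 - 12961)/((4*(-31) - 65) + 16433))) = 31032*(1/13571) + 46692/((-30385/((-124 - 65) + 16433))) = 31032/13571 + 46692/((-30385/(-189 + 16433))) = 31032/13571 + 46692/((-30385/16244)) = 31032/13571 + 46692/((-30385*1/16244)) = 31032/13571 + 46692/(-30385/16244) = 31032/13571 + 46692*(-16244/30385) = 31032/13571 - 758464848/30385 = -10292183544888/412354835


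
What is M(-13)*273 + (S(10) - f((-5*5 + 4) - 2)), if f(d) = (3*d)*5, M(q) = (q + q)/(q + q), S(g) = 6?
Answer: 624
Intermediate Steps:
M(q) = 1 (M(q) = (2*q)/((2*q)) = (2*q)*(1/(2*q)) = 1)
f(d) = 15*d
M(-13)*273 + (S(10) - f((-5*5 + 4) - 2)) = 1*273 + (6 - 15*((-5*5 + 4) - 2)) = 273 + (6 - 15*((-25 + 4) - 2)) = 273 + (6 - 15*(-21 - 2)) = 273 + (6 - 15*(-23)) = 273 + (6 - 1*(-345)) = 273 + (6 + 345) = 273 + 351 = 624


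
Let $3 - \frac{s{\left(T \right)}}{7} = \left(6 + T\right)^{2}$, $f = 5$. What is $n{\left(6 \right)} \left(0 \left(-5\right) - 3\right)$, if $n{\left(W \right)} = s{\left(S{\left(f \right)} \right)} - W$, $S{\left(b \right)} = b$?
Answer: $2496$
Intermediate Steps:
$s{\left(T \right)} = 21 - 7 \left(6 + T\right)^{2}$
$n{\left(W \right)} = -826 - W$ ($n{\left(W \right)} = \left(21 - 7 \left(6 + 5\right)^{2}\right) - W = \left(21 - 7 \cdot 11^{2}\right) - W = \left(21 - 847\right) - W = -826 - W$)
$n{\left(6 \right)} \left(0 \left(-5\right) - 3\right) = \left(-826 - 6\right) \left(0 \left(-5\right) - 3\right) = \left(-826 - 6\right) \left(0 - 3\right) = \left(-832\right) \left(-3\right) = 2496$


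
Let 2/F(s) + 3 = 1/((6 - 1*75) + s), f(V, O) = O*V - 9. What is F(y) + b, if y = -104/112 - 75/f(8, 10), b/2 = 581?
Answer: 246982584/212671 ≈ 1161.3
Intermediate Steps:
f(V, O) = -9 + O*V
b = 1162 (b = 2*581 = 1162)
y = -1973/994 (y = -104/112 - 75/(-9 + 10*8) = -104*1/112 - 75/(-9 + 80) = -13/14 - 75/71 = -1973/994 ≈ -1.9849)
F(s) = 2/(-3 + 1/(-69 + s)) (F(s) = 2/(-3 + 1/((6 - 1*75) + s)) = 2/(-3 + 1/((6 - 75) + s)) = 2/(-3 + 1/(-69 + s)))
F(y) + b = 2*(69 - 1*(-1973/994))/(-208 + 3*(-1973/994)) + 1162 = 2*(69 + 1973/994)/(-208 - 5919/994) + 1162 = 2*(70559/994)/(-212671/994) + 1162 = 2*(-994/212671)*(70559/994) + 1162 = -141118/212671 + 1162 = 246982584/212671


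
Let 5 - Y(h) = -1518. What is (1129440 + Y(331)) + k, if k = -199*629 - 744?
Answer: 1005048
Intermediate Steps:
Y(h) = 1523 (Y(h) = 5 - 1*(-1518) = 5 + 1518 = 1523)
k = -125915 (k = -125171 - 744 = -125915)
(1129440 + Y(331)) + k = (1129440 + 1523) - 125915 = 1130963 - 125915 = 1005048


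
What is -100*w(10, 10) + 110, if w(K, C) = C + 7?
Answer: -1590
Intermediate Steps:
w(K, C) = 7 + C
-100*w(10, 10) + 110 = -100*(7 + 10) + 110 = -100*17 + 110 = -1700 + 110 = -1590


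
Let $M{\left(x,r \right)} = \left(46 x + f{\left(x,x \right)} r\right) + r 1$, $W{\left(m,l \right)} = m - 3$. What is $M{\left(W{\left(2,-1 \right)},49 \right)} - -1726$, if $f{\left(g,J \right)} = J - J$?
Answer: $1729$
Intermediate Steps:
$f{\left(g,J \right)} = 0$
$W{\left(m,l \right)} = -3 + m$
$M{\left(x,r \right)} = r + 46 x$ ($M{\left(x,r \right)} = \left(46 x + 0 r\right) + r 1 = \left(46 x + 0\right) + r = 46 x + r = r + 46 x$)
$M{\left(W{\left(2,-1 \right)},49 \right)} - -1726 = \left(49 + 46 \left(-3 + 2\right)\right) - -1726 = \left(49 + 46 \left(-1\right)\right) + 1726 = \left(49 - 46\right) + 1726 = 3 + 1726 = 1729$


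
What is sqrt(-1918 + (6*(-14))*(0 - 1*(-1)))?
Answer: I*sqrt(2002) ≈ 44.744*I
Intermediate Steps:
sqrt(-1918 + (6*(-14))*(0 - 1*(-1))) = sqrt(-1918 - 84*(0 + 1)) = sqrt(-1918 - 84*1) = sqrt(-1918 - 84) = sqrt(-2002) = I*sqrt(2002)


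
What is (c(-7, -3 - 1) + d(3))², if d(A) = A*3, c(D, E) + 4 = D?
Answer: 4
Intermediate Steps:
c(D, E) = -4 + D
d(A) = 3*A
(c(-7, -3 - 1) + d(3))² = ((-4 - 7) + 3*3)² = (-11 + 9)² = (-2)² = 4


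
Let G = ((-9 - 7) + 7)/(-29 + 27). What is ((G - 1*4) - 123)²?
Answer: 60025/4 ≈ 15006.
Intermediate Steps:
G = 9/2 (G = (-16 + 7)/(-2) = -9*(-½) = 9/2 ≈ 4.5000)
((G - 1*4) - 123)² = ((9/2 - 1*4) - 123)² = ((9/2 - 4) - 123)² = (½ - 123)² = (-245/2)² = 60025/4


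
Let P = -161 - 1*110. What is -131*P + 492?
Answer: 35993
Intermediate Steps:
P = -271 (P = -161 - 110 = -271)
-131*P + 492 = -131*(-271) + 492 = 35501 + 492 = 35993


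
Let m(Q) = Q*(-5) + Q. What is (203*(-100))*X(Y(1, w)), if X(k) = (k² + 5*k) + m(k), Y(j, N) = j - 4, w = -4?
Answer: -121800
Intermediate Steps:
m(Q) = -4*Q (m(Q) = -5*Q + Q = -4*Q)
Y(j, N) = -4 + j
X(k) = k + k² (X(k) = (k² + 5*k) - 4*k = k + k²)
(203*(-100))*X(Y(1, w)) = (203*(-100))*((-4 + 1)*(1 + (-4 + 1))) = -(-60900)*(1 - 3) = -(-60900)*(-2) = -20300*6 = -121800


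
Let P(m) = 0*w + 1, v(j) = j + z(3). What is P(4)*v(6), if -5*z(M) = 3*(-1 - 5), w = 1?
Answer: 48/5 ≈ 9.6000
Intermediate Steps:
z(M) = 18/5 (z(M) = -3*(-1 - 5)/5 = -3*(-6)/5 = -⅕*(-18) = 18/5)
v(j) = 18/5 + j (v(j) = j + 18/5 = 18/5 + j)
P(m) = 1 (P(m) = 0*1 + 1 = 0 + 1 = 1)
P(4)*v(6) = 1*(18/5 + 6) = 1*(48/5) = 48/5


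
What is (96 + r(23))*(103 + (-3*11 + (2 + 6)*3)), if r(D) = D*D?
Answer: 58750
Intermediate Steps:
r(D) = D**2
(96 + r(23))*(103 + (-3*11 + (2 + 6)*3)) = (96 + 23**2)*(103 + (-3*11 + (2 + 6)*3)) = (96 + 529)*(103 + (-33 + 8*3)) = 625*(103 + (-33 + 24)) = 625*(103 - 9) = 625*94 = 58750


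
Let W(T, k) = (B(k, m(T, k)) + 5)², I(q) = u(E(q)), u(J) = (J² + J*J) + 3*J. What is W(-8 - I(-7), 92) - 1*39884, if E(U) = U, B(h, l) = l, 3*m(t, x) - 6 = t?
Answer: -354860/9 ≈ -39429.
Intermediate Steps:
m(t, x) = 2 + t/3
u(J) = 2*J² + 3*J (u(J) = (J² + J²) + 3*J = 2*J² + 3*J)
I(q) = q*(3 + 2*q)
W(T, k) = (7 + T/3)² (W(T, k) = ((2 + T/3) + 5)² = (7 + T/3)²)
W(-8 - I(-7), 92) - 1*39884 = (21 + (-8 - (-7)*(3 + 2*(-7))))²/9 - 1*39884 = (21 + (-8 - (-7)*(3 - 14)))²/9 - 39884 = (21 + (-8 - (-7)*(-11)))²/9 - 39884 = (21 + (-8 - 1*77))²/9 - 39884 = (21 + (-8 - 77))²/9 - 39884 = (21 - 85)²/9 - 39884 = (⅑)*(-64)² - 39884 = (⅑)*4096 - 39884 = 4096/9 - 39884 = -354860/9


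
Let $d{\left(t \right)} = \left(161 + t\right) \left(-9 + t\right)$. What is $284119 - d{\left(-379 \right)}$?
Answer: $199535$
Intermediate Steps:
$d{\left(t \right)} = \left(-9 + t\right) \left(161 + t\right)$
$284119 - d{\left(-379 \right)} = 284119 - \left(-1449 + \left(-379\right)^{2} + 152 \left(-379\right)\right) = 284119 - \left(-1449 + 143641 - 57608\right) = 284119 - 84584 = 199535$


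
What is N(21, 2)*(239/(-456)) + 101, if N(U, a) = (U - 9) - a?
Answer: 21833/228 ≈ 95.759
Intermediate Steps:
N(U, a) = -9 + U - a (N(U, a) = (-9 + U) - a = -9 + U - a)
N(21, 2)*(239/(-456)) + 101 = (-9 + 21 - 1*2)*(239/(-456)) + 101 = (-9 + 21 - 2)*(239*(-1/456)) + 101 = 10*(-239/456) + 101 = -1195/228 + 101 = 21833/228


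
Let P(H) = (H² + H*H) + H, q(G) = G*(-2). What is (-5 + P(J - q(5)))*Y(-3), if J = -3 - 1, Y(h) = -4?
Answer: -292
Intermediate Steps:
q(G) = -2*G
J = -4
P(H) = H + 2*H² (P(H) = (H² + H²) + H = 2*H² + H = H + 2*H²)
(-5 + P(J - q(5)))*Y(-3) = (-5 + (-4 - (-2)*5)*(1 + 2*(-4 - (-2)*5)))*(-4) = (-5 + (-4 - 1*(-10))*(1 + 2*(-4 - 1*(-10))))*(-4) = (-5 + (-4 + 10)*(1 + 2*(-4 + 10)))*(-4) = (-5 + 6*(1 + 2*6))*(-4) = (-5 + 6*(1 + 12))*(-4) = (-5 + 6*13)*(-4) = (-5 + 78)*(-4) = 73*(-4) = -292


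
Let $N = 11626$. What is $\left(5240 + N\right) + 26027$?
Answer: $42893$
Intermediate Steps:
$\left(5240 + N\right) + 26027 = \left(5240 + 11626\right) + 26027 = 16866 + 26027 = 42893$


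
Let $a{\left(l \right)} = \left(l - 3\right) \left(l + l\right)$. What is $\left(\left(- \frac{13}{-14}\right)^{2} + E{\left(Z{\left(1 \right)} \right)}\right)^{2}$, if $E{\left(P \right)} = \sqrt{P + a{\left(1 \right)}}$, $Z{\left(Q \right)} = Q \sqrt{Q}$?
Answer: $- \frac{86687}{38416} + \frac{169 i \sqrt{3}}{98} \approx -2.2565 + 2.9869 i$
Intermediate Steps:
$a{\left(l \right)} = 2 l \left(-3 + l\right)$ ($a{\left(l \right)} = \left(-3 + l\right) 2 l = 2 l \left(-3 + l\right)$)
$Z{\left(Q \right)} = Q^{\frac{3}{2}}$
$E{\left(P \right)} = \sqrt{-4 + P}$ ($E{\left(P \right)} = \sqrt{P + 2 \cdot 1 \left(-3 + 1\right)} = \sqrt{P + 2 \cdot 1 \left(-2\right)} = \sqrt{P - 4} = \sqrt{-4 + P}$)
$\left(\left(- \frac{13}{-14}\right)^{2} + E{\left(Z{\left(1 \right)} \right)}\right)^{2} = \left(\left(- \frac{13}{-14}\right)^{2} + \sqrt{-4 + 1^{\frac{3}{2}}}\right)^{2} = \left(\left(\left(-13\right) \left(- \frac{1}{14}\right)\right)^{2} + \sqrt{-4 + 1}\right)^{2} = \left(\left(\frac{13}{14}\right)^{2} + \sqrt{-3}\right)^{2} = \left(\frac{169}{196} + i \sqrt{3}\right)^{2}$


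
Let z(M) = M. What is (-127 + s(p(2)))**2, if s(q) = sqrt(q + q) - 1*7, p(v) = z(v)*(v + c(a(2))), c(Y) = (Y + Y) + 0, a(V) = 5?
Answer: 18004 - 1072*sqrt(3) ≈ 16147.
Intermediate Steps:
c(Y) = 2*Y (c(Y) = 2*Y + 0 = 2*Y)
p(v) = v*(10 + v) (p(v) = v*(v + 2*5) = v*(v + 10) = v*(10 + v))
s(q) = -7 + sqrt(2)*sqrt(q) (s(q) = sqrt(2*q) - 7 = sqrt(2)*sqrt(q) - 7 = -7 + sqrt(2)*sqrt(q))
(-127 + s(p(2)))**2 = (-127 + (-7 + sqrt(2)*sqrt(2*(10 + 2))))**2 = (-127 + (-7 + sqrt(2)*sqrt(2*12)))**2 = (-127 + (-7 + sqrt(2)*sqrt(24)))**2 = (-127 + (-7 + sqrt(2)*(2*sqrt(6))))**2 = (-127 + (-7 + 4*sqrt(3)))**2 = (-134 + 4*sqrt(3))**2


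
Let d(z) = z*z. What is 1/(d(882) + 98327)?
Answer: 1/876251 ≈ 1.1412e-6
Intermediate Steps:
d(z) = z²
1/(d(882) + 98327) = 1/(882² + 98327) = 1/(777924 + 98327) = 1/876251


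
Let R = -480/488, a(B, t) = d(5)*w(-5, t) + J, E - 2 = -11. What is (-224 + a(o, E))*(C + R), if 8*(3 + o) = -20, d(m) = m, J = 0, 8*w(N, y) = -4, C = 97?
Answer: -2653221/122 ≈ -21748.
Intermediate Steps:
w(N, y) = -½ (w(N, y) = (⅛)*(-4) = -½)
o = -11/2 (o = -3 + (⅛)*(-20) = -3 - 5/2 = -11/2 ≈ -5.5000)
E = -9 (E = 2 - 11 = -9)
a(B, t) = -5/2 (a(B, t) = 5*(-½) + 0 = -5/2 + 0 = -5/2)
R = -60/61 (R = -480*1/488 = -60/61 ≈ -0.98361)
(-224 + a(o, E))*(C + R) = (-224 - 5/2)*(97 - 60/61) = -453/2*5857/61 = -2653221/122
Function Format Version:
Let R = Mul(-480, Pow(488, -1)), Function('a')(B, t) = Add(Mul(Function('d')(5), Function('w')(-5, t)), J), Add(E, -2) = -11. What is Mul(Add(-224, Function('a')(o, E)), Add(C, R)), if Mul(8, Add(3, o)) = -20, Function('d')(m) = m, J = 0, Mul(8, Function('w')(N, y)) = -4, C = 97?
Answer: Rational(-2653221, 122) ≈ -21748.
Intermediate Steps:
Function('w')(N, y) = Rational(-1, 2) (Function('w')(N, y) = Mul(Rational(1, 8), -4) = Rational(-1, 2))
o = Rational(-11, 2) (o = Add(-3, Mul(Rational(1, 8), -20)) = Add(-3, Rational(-5, 2)) = Rational(-11, 2) ≈ -5.5000)
E = -9 (E = Add(2, -11) = -9)
Function('a')(B, t) = Rational(-5, 2) (Function('a')(B, t) = Add(Mul(5, Rational(-1, 2)), 0) = Add(Rational(-5, 2), 0) = Rational(-5, 2))
R = Rational(-60, 61) (R = Mul(-480, Rational(1, 488)) = Rational(-60, 61) ≈ -0.98361)
Mul(Add(-224, Function('a')(o, E)), Add(C, R)) = Mul(Add(-224, Rational(-5, 2)), Add(97, Rational(-60, 61))) = Mul(Rational(-453, 2), Rational(5857, 61)) = Rational(-2653221, 122)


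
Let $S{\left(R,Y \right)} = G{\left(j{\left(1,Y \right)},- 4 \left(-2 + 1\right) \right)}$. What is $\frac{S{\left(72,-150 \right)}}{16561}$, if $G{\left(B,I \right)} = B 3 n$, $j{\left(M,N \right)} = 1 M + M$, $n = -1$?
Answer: $- \frac{6}{16561} \approx -0.0003623$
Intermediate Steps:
$j{\left(M,N \right)} = 2 M$ ($j{\left(M,N \right)} = M + M = 2 M$)
$G{\left(B,I \right)} = - 3 B$ ($G{\left(B,I \right)} = B 3 \left(-1\right) = 3 B \left(-1\right) = - 3 B$)
$S{\left(R,Y \right)} = -6$ ($S{\left(R,Y \right)} = - 3 \cdot 2 \cdot 1 = \left(-3\right) 2 = -6$)
$\frac{S{\left(72,-150 \right)}}{16561} = - \frac{6}{16561}$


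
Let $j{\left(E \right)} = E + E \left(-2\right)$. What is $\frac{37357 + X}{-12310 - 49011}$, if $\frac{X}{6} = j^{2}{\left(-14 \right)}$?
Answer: $- \frac{38533}{61321} \approx -0.62838$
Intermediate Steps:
$j{\left(E \right)} = - E$ ($j{\left(E \right)} = E - 2 E = - E$)
$X = 1176$ ($X = 6 \left(\left(-1\right) \left(-14\right)\right)^{2} = 6 \cdot 14^{2} = 6 \cdot 196 = 1176$)
$\frac{37357 + X}{-12310 - 49011} = \frac{37357 + 1176}{-12310 - 49011} = \frac{38533}{-61321} = 38533 \left(- \frac{1}{61321}\right) = - \frac{38533}{61321}$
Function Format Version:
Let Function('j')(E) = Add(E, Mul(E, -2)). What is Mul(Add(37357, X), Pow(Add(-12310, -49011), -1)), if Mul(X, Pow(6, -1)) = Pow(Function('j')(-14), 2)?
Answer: Rational(-38533, 61321) ≈ -0.62838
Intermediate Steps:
Function('j')(E) = Mul(-1, E) (Function('j')(E) = Add(E, Mul(-2, E)) = Mul(-1, E))
X = 1176 (X = Mul(6, Pow(Mul(-1, -14), 2)) = Mul(6, Pow(14, 2)) = Mul(6, 196) = 1176)
Mul(Add(37357, X), Pow(Add(-12310, -49011), -1)) = Mul(Add(37357, 1176), Pow(Add(-12310, -49011), -1)) = Mul(38533, Pow(-61321, -1)) = Mul(38533, Rational(-1, 61321)) = Rational(-38533, 61321)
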